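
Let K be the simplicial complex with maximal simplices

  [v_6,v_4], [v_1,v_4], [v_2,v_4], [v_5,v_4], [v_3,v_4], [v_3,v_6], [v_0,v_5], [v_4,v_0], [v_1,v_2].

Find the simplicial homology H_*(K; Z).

We work with the vertex ordering v_0 < v_1 < v_2 < v_3 < v_4 < v_5 < v_6. The simplices of K, each written with vertices in increasing order, are:

  0-simplices (7): [v_0], [v_1], [v_2], [v_3], [v_4], [v_5], [v_6]
  1-simplices (9): [v_0,v_4], [v_0,v_5], [v_1,v_2], [v_1,v_4], [v_2,v_4], [v_3,v_4], [v_3,v_6], [v_4,v_5], [v_4,v_6]

giving chain groups C_0 ≅ Z^7, C_1 ≅ Z^9.

∂_1: C_1 → C_0 maps an edge to its endpoints' difference, ∂[p,q] = q − p.
As a 7×9 matrix over Z this has rank 6, with invariant factors (1,1,1,1,1,1).

Reading off H_k = ker ∂_k / im ∂_{k+1}:

  H_0: rank C_0 − rank ∂_1 = 7 − 6 = 1, and the invariant factors of ∂_1 are all 1, so H_0 = Z.
  H_1: rank ker ∂_1 − rank ∂_2 = (9 − 6) − 0 = 3, and there is no ∂_2, so H_1 = Z^3.

(K is a triangulation of a wedge of 3 circles.)

H_0 = Z,  H_1 = Z^3.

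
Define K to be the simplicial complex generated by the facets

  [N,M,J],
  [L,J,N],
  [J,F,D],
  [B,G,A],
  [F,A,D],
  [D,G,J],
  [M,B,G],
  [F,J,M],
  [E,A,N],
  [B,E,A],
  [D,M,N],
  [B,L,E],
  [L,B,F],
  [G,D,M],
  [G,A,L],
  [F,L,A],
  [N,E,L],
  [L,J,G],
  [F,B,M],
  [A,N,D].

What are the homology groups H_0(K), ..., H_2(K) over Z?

H_0 ≅ Z,  H_1 ≅ Z ⊕ Z/2,  H_2 = 0.

Fix the vertex order A < B < D < E < F < G < J < L < M < N and write every simplex with vertices in increasing order. Then dim K = 2 and the simplices of K are:

  0-simplices (10): A, B, D, E, F, G, J, L, M, N
  1-simplices (30): AB, AD, AE, AF, AG, AL, AN, BE, BF, BG, BL, BM, DF, DG, DJ, DM, DN, EL, EN, FJ, FL, FM, GJ, GL, GM, JL, JM, JN, LN, MN
  2-simplices (20): ABE, ABG, ADF, ADN, AEN, AFL, AGL, BEL, BFL, BFM, BGM, DFJ, DGJ, DGM, DMN, ELN, FJM, GJL, JLN, JMN

so the chain groups are C_0 ≅ Z^10, C_1 ≅ Z^30, C_2 ≅ Z^20.

The boundary map ∂_1: C_1 → C_0 is given by ∂[p,q] = [q] − [p]. For instance
  ∂BE = E − B.
As a 10×30 matrix over Z this has rank 9, with invariant factors (1,1,1,1,1,1,1,1,1).

Boundary ∂_2: C_2 → C_1 acts by ∂[p,q,r] = [q,r] − [p,r] + [p,q]. For instance
  ∂ABG = BG − AG + AB,
  ∂DMN = MN − DN + DM.
The resulting 30×20 matrix has rank 20, and its Smith normal form has invariant factors (1,1,1,1,1,1,1,1,1,1,1,1,1,1,1,1,1,1,1,2).

Computing H_k = (kernel of ∂_k) / (image of ∂_{k+1}):

  H_0: rank C_0 − rank ∂_1 = 10 − 9 = 1, and the invariant factors of ∂_1 are all 1, so H_0 = Z.
  H_1: rank ker ∂_1 − rank ∂_2 = (30 − 9) − 20 = 1, and ∂_2 has invariant factor 2 > 1, so H_1 = Z ⊕ Z/2.
  H_2: rank ker ∂_2 − rank ∂_3 = (20 − 20) − 0 = 0, and there is no ∂_3, so H_2 = 0.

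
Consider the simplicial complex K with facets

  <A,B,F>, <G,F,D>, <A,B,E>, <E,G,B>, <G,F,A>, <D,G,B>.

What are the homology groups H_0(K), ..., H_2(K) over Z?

Take the total order A < B < D < E < F < G on the vertex set. Then K (dimension 2) consists of the simplices:

  0-simplices (6): A, B, D, E, F, G
  1-simplices (12): AB, AE, AF, AG, BD, BE, BF, BG, DF, DG, EG, FG
  2-simplices (6): ABE, ABF, AFG, BDG, BEG, DFG

giving chain groups C_0 ≅ Z^6, C_1 ≅ Z^12, C_2 ≅ Z^6.

∂_1: C_1 → C_0 maps an edge to its endpoints' difference, ∂[p,q] = q − p.
The 6×12 boundary matrix has rank 5 and Smith normal form diag(1,1,1,1,1).

Boundary ∂_2: C_2 → C_1 maps a triangle to the signed sum of its edges. For instance
  ∂BDG = DG − BG + BD,
  ∂DFG = FG − DG + DF.
This gives a 12×6 integer matrix of rank 6; reducing to Smith normal form yields diagonal entries (1,1,1,1,1,1).

From H_k ≅ ker(∂_k) / im(∂_{k+1}) we obtain:

  H_0: rank C_0 − rank ∂_1 = 6 − 5 = 1, and the invariant factors of ∂_1 are all 1, so H_0 = Z.
  H_1: rank ker ∂_1 − rank ∂_2 = (12 − 5) − 6 = 1, and the invariant factors of ∂_2 are all 1, so H_1 = Z.
  H_2: rank ker ∂_2 − rank ∂_3 = (6 − 6) − 0 = 0, and there is no ∂_3, so H_2 = 0.

As a check, the Euler characteristic is 6 − 12 + 6 = 0, which agrees with 1 − 1 + 0 = 0.
(K is a triangulation of the cylinder S^1 x I.)

H_0 ≅ Z,  H_1 ≅ Z,  H_2 = 0.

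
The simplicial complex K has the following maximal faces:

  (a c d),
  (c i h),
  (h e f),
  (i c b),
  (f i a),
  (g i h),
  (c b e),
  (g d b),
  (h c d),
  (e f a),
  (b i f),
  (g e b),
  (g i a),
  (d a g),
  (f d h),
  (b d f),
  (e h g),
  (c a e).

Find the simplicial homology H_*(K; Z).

H_0 = Z,  H_1 = Z^2,  H_2 = Z.

Fix the vertex order a < b < c < d < e < f < g < h < i and write every simplex with vertices in increasing order. Then dim K = 2 and the simplices of K are:

  0-simplices (9): a, b, c, d, e, f, g, h, i
  1-simplices (27): ac, ad, ae, af, ag, ai, bc, bd, be, bf, bg, bi, cd, ce, ch, ci, df, dg, dh, ef, eg, eh, fh, fi, gh, gi, hi
  2-simplices (18): acd, ace, adg, aef, afi, agi, bce, bci, bdf, bdg, beg, bfi, cdh, chi, dfh, efh, egh, ghi

Hence C_0 ≅ Z^9, C_1 ≅ Z^27, C_2 ≅ Z^18.

∂_1: C_1 → C_0 is given by ∂[p,q] = [q] − [p]. For instance
  ∂eh = h − e.
The 9×27 boundary matrix has rank 8 and Smith normal form diag(1,1,1,1,1,1,1,1).

The boundary map ∂_2: C_2 → C_1 acts by ∂[p,q,r] = [q,r] − [p,r] + [p,q]. For instance
  ∂beg = eg − bg + be,
  ∂bfi = fi − bi + bf.
The resulting 27×18 matrix has rank 17, and its Smith normal form has invariant factors (1,1,1,1,1,1,1,1,1,1,1,1,1,1,1,1,1).

From H_k ≅ ker(∂_k) / im(∂_{k+1}) we obtain:

  H_0: rank C_0 − rank ∂_1 = 9 − 8 = 1, and the invariant factors of ∂_1 are all 1, so H_0 ≅ Z.
  H_1: rank ker ∂_1 − rank ∂_2 = (27 − 8) − 17 = 2, and the invariant factors of ∂_2 are all 1, so H_1 ≅ Z^2.
  H_2: rank ker ∂_2 − rank ∂_3 = (18 − 17) − 0 = 1, and there is no ∂_3, so H_2 ≅ Z.

(K is a triangulation of the torus T^2.)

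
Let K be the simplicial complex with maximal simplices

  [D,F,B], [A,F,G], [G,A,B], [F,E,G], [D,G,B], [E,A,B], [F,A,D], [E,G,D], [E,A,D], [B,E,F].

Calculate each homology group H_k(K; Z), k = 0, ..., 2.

Take the total order A < B < D < E < F < G on the vertex set. Then K (dimension 2) consists of the simplices:

  0-simplices (6): A, B, D, E, F, G
  1-simplices (15): AB, AD, AE, AF, AG, BD, BE, BF, BG, DE, DF, DG, EF, EG, FG
  2-simplices (10): ABE, ABG, ADE, ADF, AFG, BDF, BDG, BEF, DEG, EFG

giving chain groups C_0 ≅ Z^6, C_1 ≅ Z^15, C_2 ≅ Z^10.

∂_1: C_1 → C_0 sends each edge [p,q] (with p < q) to q − p.
The resulting 6×15 matrix has rank 5, and its Smith normal form has invariant factors (1,1,1,1,1).

The boundary map ∂_2: C_2 → C_1 acts by ∂[p,q,r] = [q,r] − [p,r] + [p,q]. For instance
  ∂BDF = DF − BF + BD,
  ∂BDG = DG − BG + BD.
As a 15×10 matrix over Z this has rank 10, with invariant factors (1,1,1,1,1,1,1,1,1,2).

From H_k ≅ ker(∂_k) / im(∂_{k+1}) we obtain:

  H_0: rank C_0 − rank ∂_1 = 6 − 5 = 1, and the invariant factors of ∂_1 are all 1, so H_0 ≅ Z.
  H_1: rank ker ∂_1 − rank ∂_2 = (15 − 5) − 10 = 0, and ∂_2 has invariant factor 2 > 1, so H_1 ≅ Z/2Z.
  H_2: rank ker ∂_2 − rank ∂_3 = (10 − 10) − 0 = 0, and there is no ∂_3, so H_2 ≅ 0.

H_0 ≅ Z,  H_1 ≅ Z/2Z,  H_2 = 0.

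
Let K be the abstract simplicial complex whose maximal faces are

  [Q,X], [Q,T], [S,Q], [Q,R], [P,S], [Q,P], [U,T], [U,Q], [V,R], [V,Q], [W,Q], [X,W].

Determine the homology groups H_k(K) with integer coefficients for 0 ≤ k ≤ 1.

We work with the vertex ordering P < Q < R < S < T < U < V < W < X. The simplices of K, each written with vertices in increasing order, are:

  0-simplices (9): P, Q, R, S, T, U, V, W, X
  1-simplices (12): PQ, PS, QR, QS, QT, QU, QV, QW, QX, RV, TU, WX

giving chain groups C_0 ≅ Z^9, C_1 ≅ Z^12.

Boundary ∂_1: C_1 → C_0 sends each edge [p,q] (with p < q) to q − p.
As a 9×12 matrix over Z this has rank 8, with invariant factors (1,1,1,1,1,1,1,1).

From H_k ≅ ker(∂_k) / im(∂_{k+1}) we obtain:

  H_0: rank C_0 − rank ∂_1 = 9 − 8 = 1, and the invariant factors of ∂_1 are all 1, so H_0 ≅ Z.
  H_1: rank ker ∂_1 − rank ∂_2 = (12 − 8) − 0 = 4, and there is no ∂_2, so H_1 ≅ Z^4.

As a check, the Euler characteristic is 9 − 12 = -3, which agrees with 1 − 4 = -3.

H_0 ≅ Z,  H_1 ≅ Z^4.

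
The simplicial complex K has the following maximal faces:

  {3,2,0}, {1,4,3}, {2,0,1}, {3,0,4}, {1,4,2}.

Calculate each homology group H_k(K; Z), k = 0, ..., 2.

H_0 = Z,  H_1 = Z,  H_2 = 0.

Take the total order 0 < 1 < 2 < 3 < 4 on the vertex set. Then K (dimension 2) consists of the simplices:

  0-simplices (5): [0], [1], [2], [3], [4]
  1-simplices (10): [0,1], [0,2], [0,3], [0,4], [1,2], [1,3], [1,4], [2,3], [2,4], [3,4]
  2-simplices (5): [0,1,2], [0,2,3], [0,3,4], [1,2,4], [1,3,4]

giving chain groups C_0 ≅ Z^5, C_1 ≅ Z^10, C_2 ≅ Z^5.

∂_1: C_1 → C_0 maps an edge to its endpoints' difference, ∂[p,q] = q − p.
As a 5×10 matrix over Z this has rank 4, with invariant factors (1,1,1,1).

∂_2: C_2 → C_1 acts by ∂[p,q,r] = [q,r] − [p,r] + [p,q]. For instance
  ∂[1,3,4] = [3,4] − [1,4] + [1,3],
  ∂[0,3,4] = [3,4] − [0,4] + [0,3].
As a 10×5 matrix over Z this has rank 5, with invariant factors (1,1,1,1,1).

Computing H_k = (kernel of ∂_k) / (image of ∂_{k+1}):

  H_0: rank C_0 − rank ∂_1 = 5 − 4 = 1, and the invariant factors of ∂_1 are all 1, so H_0 ≅ Z.
  H_1: rank ker ∂_1 − rank ∂_2 = (10 − 4) − 5 = 1, and the invariant factors of ∂_2 are all 1, so H_1 ≅ Z.
  H_2: rank ker ∂_2 − rank ∂_3 = (5 − 5) − 0 = 0, and there is no ∂_3, so H_2 ≅ 0.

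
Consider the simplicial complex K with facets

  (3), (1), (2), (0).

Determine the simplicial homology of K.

Order the vertices as 0 < 1 < 2 < 3. Listing each simplex with vertices in this order, K has dimension 0 with simplices:

  0-simplices (4): [0], [1], [2], [3]

so the chain groups are C_0 ≅ Z^4.

Reading off H_k = ker ∂_k / im ∂_{k+1}:

  H_0: rank C_0 − rank ∂_1 = 4 − 0 = 4, and there is no ∂_1, so H_0 ≅ Z^4.

H_0 ≅ Z^4.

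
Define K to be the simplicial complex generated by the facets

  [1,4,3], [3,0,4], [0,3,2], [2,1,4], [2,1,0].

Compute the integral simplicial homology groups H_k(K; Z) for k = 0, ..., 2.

Fix the vertex order 0 < 1 < 2 < 3 < 4 and write every simplex with vertices in increasing order. Then dim K = 2 and the simplices of K are:

  0-simplices (5): [0], [1], [2], [3], [4]
  1-simplices (10): [0,1], [0,2], [0,3], [0,4], [1,2], [1,3], [1,4], [2,3], [2,4], [3,4]
  2-simplices (5): [0,1,2], [0,2,3], [0,3,4], [1,2,4], [1,3,4]

so the chain groups are C_0 ≅ Z^5, C_1 ≅ Z^10, C_2 ≅ Z^5.

The boundary map ∂_1: C_1 → C_0 maps an edge to its endpoints' difference, ∂[p,q] = q − p.
This gives a 5×10 integer matrix of rank 4; reducing to Smith normal form yields diagonal entries (1,1,1,1).

Boundary ∂_2: C_2 → C_1 maps a triangle to the signed sum of its edges. For instance
  ∂[1,2,4] = [2,4] − [1,4] + [1,2],
  ∂[0,1,2] = [1,2] − [0,2] + [0,1].
This gives a 10×5 integer matrix of rank 5; reducing to Smith normal form yields diagonal entries (1,1,1,1,1).

Computing H_k = (kernel of ∂_k) / (image of ∂_{k+1}):

  H_0: rank C_0 − rank ∂_1 = 5 − 4 = 1, and the invariant factors of ∂_1 are all 1, so H_0 ≅ Z.
  H_1: rank ker ∂_1 − rank ∂_2 = (10 − 4) − 5 = 1, and the invariant factors of ∂_2 are all 1, so H_1 ≅ Z.
  H_2: rank ker ∂_2 − rank ∂_3 = (5 − 5) − 0 = 0, and there is no ∂_3, so H_2 ≅ 0.

(K is a triangulation of the Möbius band.)

H_0 ≅ Z,  H_1 ≅ Z,  H_2 = 0.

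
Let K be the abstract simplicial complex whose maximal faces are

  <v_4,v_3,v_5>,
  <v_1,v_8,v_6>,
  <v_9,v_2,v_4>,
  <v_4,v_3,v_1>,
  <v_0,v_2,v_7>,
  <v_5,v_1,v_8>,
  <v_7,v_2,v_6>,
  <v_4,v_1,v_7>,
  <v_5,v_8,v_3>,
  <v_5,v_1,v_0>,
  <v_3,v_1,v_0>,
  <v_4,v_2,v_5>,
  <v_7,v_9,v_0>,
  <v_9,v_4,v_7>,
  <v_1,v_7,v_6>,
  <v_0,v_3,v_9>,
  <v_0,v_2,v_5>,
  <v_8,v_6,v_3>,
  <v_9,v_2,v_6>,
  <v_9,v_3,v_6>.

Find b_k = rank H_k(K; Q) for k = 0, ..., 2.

Take the total order v_0 < v_1 < v_2 < v_3 < v_4 < v_5 < v_6 < v_7 < v_8 < v_9 on the vertex set. Then K (dimension 2) consists of the simplices:

  0-simplices (10): [v_0], [v_1], [v_2], [v_3], [v_4], [v_5], [v_6], [v_7], [v_8], [v_9]
  1-simplices (30): (30 of them)
  2-simplices (20): (20 of them)

Hence C_0 ≅ Z^10, C_1 ≅ Z^30, C_2 ≅ Z^20.

∂_1: C_1 → C_0 sends each edge [p,q] (with p < q) to q − p. For instance
  ∂[v_1,v_4] = [v_4] − [v_1].
This gives a 10×30 integer matrix of rank 9; reducing to Smith normal form yields diagonal entries (1,1,1,1,1,1,1,1,1).

The boundary map ∂_2: C_2 → C_1 acts by ∂[p,q,r] = [q,r] − [p,r] + [p,q]. For instance
  ∂[v_0,v_2,v_5] = [v_2,v_5] − [v_0,v_5] + [v_0,v_2],
  ∂[v_2,v_4,v_5] = [v_4,v_5] − [v_2,v_5] + [v_2,v_4].
The resulting 30×20 matrix has rank 20, and its Smith normal form has invariant factors (1,1,1,1,1,1,1,1,1,1,1,1,1,1,1,1,1,1,1,2).

Now H_k = ker ∂_k / im ∂_{k+1}, so:

  H_0: rank C_0 − rank ∂_1 = 10 − 9 = 1, and the invariant factors of ∂_1 are all 1, so H_0 = Z.
  H_1: rank ker ∂_1 − rank ∂_2 = (30 − 9) − 20 = 1, and ∂_2 has invariant factor 2 > 1, so H_1 = Z ⊕ Z/2Z.
  H_2: rank ker ∂_2 − rank ∂_3 = (20 − 20) − 0 = 0, and there is no ∂_3, so H_2 = 0.

(K is a triangulation of the Klein bottle.)

Hence the Betti numbers are b_0 = 1, b_1 = 1, b_2 = 0.

b_0 = 1, b_1 = 1, b_2 = 0.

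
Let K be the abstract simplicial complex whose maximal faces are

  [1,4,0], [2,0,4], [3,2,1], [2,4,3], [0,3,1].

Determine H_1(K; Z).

Take the total order 0 < 1 < 2 < 3 < 4 on the vertex set. Then K (dimension 2) consists of the simplices:

  0-simplices (5): [0], [1], [2], [3], [4]
  1-simplices (10): [0,1], [0,2], [0,3], [0,4], [1,2], [1,3], [1,4], [2,3], [2,4], [3,4]
  2-simplices (5): [0,1,3], [0,1,4], [0,2,4], [1,2,3], [2,3,4]

so the chain groups are C_0 ≅ Z^5, C_1 ≅ Z^10, C_2 ≅ Z^5.

Boundary ∂_1: C_1 → C_0 maps an edge to its endpoints' difference, ∂[p,q] = q − p. For instance
  ∂[0,2] = [2] − [0].
As a 5×10 matrix over Z this has rank 4, with invariant factors (1,1,1,1).

Boundary ∂_2: C_2 → C_1 acts by ∂[p,q,r] = [q,r] − [p,r] + [p,q]. For instance
  ∂[0,1,4] = [1,4] − [0,4] + [0,1],
  ∂[2,3,4] = [3,4] − [2,4] + [2,3].
The 10×5 boundary matrix has rank 5 and Smith normal form diag(1,1,1,1,1).

Computing H_k = (kernel of ∂_k) / (image of ∂_{k+1}):

  H_1: rank ker ∂_1 − rank ∂_2 = (10 − 4) − 5 = 1, and the invariant factors of ∂_2 are all 1, so H_1 ≅ Z.

H_1 ≅ Z.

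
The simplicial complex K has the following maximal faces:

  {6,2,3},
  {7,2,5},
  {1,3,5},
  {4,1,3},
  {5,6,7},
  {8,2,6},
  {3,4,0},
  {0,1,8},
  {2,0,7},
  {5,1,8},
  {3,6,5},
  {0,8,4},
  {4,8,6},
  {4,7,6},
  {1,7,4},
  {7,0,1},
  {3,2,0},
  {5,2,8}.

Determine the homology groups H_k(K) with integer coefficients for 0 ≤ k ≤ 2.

Fix the vertex order 0 < 1 < 2 < 3 < 4 < 5 < 6 < 7 < 8 and write every simplex with vertices in increasing order. Then dim K = 2 and the simplices of K are:

  0-simplices (9): [0], [1], [2], [3], [4], [5], [6], [7], [8]
  1-simplices (27): (27 of them)
  2-simplices (18): [0,1,7], [0,1,8], [0,2,3], [0,2,7], [0,3,4], [0,4,8], [1,3,4], [1,3,5], [1,4,7], [1,5,8], [2,3,6], [2,5,7], [2,5,8], [2,6,8], [3,5,6], [4,6,7], [4,6,8], [5,6,7]

Hence C_0 ≅ Z^9, C_1 ≅ Z^27, C_2 ≅ Z^18.

∂_1: C_1 → C_0 sends each edge [p,q] (with p < q) to q − p.
As a 9×27 matrix over Z this has rank 8, with invariant factors (1,1,1,1,1,1,1,1).

∂_2: C_2 → C_1 acts by ∂[p,q,r] = [q,r] − [p,r] + [p,q]. For instance
  ∂[0,3,4] = [3,4] − [0,4] + [0,3],
  ∂[0,2,7] = [2,7] − [0,7] + [0,2].
As a 27×18 matrix over Z this has rank 18, with invariant factors (1,1,1,1,1,1,1,1,1,1,1,1,1,1,1,1,1,2).

Computing H_k = (kernel of ∂_k) / (image of ∂_{k+1}):

  H_0: rank C_0 − rank ∂_1 = 9 − 8 = 1, and the invariant factors of ∂_1 are all 1, so H_0 = Z.
  H_1: rank ker ∂_1 − rank ∂_2 = (27 − 8) − 18 = 1, and ∂_2 has invariant factor 2 > 1, so H_1 = Z ⊕ Z/2.
  H_2: rank ker ∂_2 − rank ∂_3 = (18 − 18) − 0 = 0, and there is no ∂_3, so H_2 = 0.

As a check, the Euler characteristic is 9 − 27 + 18 = 0, which agrees with 1 − 1 + 0 = 0.

H_0 ≅ Z,  H_1 ≅ Z ⊕ Z/2,  H_2 = 0.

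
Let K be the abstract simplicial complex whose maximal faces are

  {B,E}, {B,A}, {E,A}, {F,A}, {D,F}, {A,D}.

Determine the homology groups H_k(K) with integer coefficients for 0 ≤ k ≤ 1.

H_0 = Z,  H_1 = Z^2.

Fix the vertex order A < B < D < E < F and write every simplex with vertices in increasing order. Then dim K = 1 and the simplices of K are:

  0-simplices (5): A, B, D, E, F
  1-simplices (6): AB, AD, AE, AF, BE, DF

Hence C_0 ≅ Z^5, C_1 ≅ Z^6.

∂_1: C_1 → C_0 maps an edge to its endpoints' difference, ∂[p,q] = q − p.
The 5×6 boundary matrix has rank 4 and Smith normal form diag(1,1,1,1).

Now H_k = ker ∂_k / im ∂_{k+1}, so:

  H_0: rank C_0 − rank ∂_1 = 5 − 4 = 1, and the invariant factors of ∂_1 are all 1, so H_0 ≅ Z.
  H_1: rank ker ∂_1 − rank ∂_2 = (6 − 4) − 0 = 2, and there is no ∂_2, so H_1 ≅ Z^2.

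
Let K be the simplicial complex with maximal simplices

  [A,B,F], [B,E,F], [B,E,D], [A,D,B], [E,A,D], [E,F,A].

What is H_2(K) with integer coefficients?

H_2 ≅ Z.

Order the vertices as A < B < D < E < F. Listing each simplex with vertices in this order, K has dimension 2 with simplices:

  0-simplices (5): A, B, D, E, F
  1-simplices (9): AB, AD, AE, AF, BD, BE, BF, DE, EF
  2-simplices (6): ABD, ABF, ADE, AEF, BDE, BEF

Hence C_0 ≅ Z^5, C_1 ≅ Z^9, C_2 ≅ Z^6.

Boundary ∂_1: C_1 → C_0 maps an edge to its endpoints' difference, ∂[p,q] = q − p. For instance
  ∂DE = E − D.
This gives a 5×9 integer matrix of rank 4; reducing to Smith normal form yields diagonal entries (1,1,1,1).

The boundary map ∂_2: C_2 → C_1 maps a triangle to the signed sum of its edges. For instance
  ∂ABF = BF − AF + AB,
  ∂BEF = EF − BF + BE.
The resulting 9×6 matrix has rank 5, and its Smith normal form has invariant factors (1,1,1,1,1).

Now H_k = ker ∂_k / im ∂_{k+1}, so:

  H_2: rank ker ∂_2 − rank ∂_3 = (6 − 5) − 0 = 1, and there is no ∂_3, so H_2 ≅ Z.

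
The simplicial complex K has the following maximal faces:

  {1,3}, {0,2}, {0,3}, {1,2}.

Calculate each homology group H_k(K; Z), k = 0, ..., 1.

Order the vertices as 0 < 1 < 2 < 3. Listing each simplex with vertices in this order, K has dimension 1 with simplices:

  0-simplices (4): [0], [1], [2], [3]
  1-simplices (4): [0,2], [0,3], [1,2], [1,3]

so the chain groups are C_0 ≅ Z^4, C_1 ≅ Z^4.

∂_1: C_1 → C_0 maps an edge to its endpoints' difference, ∂[p,q] = q − p. For instance
  ∂[1,2] = [2] − [1].
This gives a 4×4 integer matrix of rank 3; reducing to Smith normal form yields diagonal entries (1,1,1).

From H_k ≅ ker(∂_k) / im(∂_{k+1}) we obtain:

  H_0: rank C_0 − rank ∂_1 = 4 − 3 = 1, and the invariant factors of ∂_1 are all 1, so H_0 = Z.
  H_1: rank ker ∂_1 − rank ∂_2 = (4 − 3) − 0 = 1, and there is no ∂_2, so H_1 = Z.

H_0 = Z,  H_1 = Z.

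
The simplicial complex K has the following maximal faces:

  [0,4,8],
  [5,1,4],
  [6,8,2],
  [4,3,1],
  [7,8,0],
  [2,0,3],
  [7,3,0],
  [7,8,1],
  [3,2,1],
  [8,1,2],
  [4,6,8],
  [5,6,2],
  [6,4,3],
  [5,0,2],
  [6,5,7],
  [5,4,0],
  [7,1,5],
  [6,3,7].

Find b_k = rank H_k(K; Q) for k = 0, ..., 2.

Take the total order 0 < 1 < 2 < 3 < 4 < 5 < 6 < 7 < 8 on the vertex set. Then K (dimension 2) consists of the simplices:

  0-simplices (9): [0], [1], [2], [3], [4], [5], [6], [7], [8]
  1-simplices (27): (27 of them)
  2-simplices (18): [0,2,3], [0,2,5], [0,3,7], [0,4,5], [0,4,8], [0,7,8], [1,2,3], [1,2,8], [1,3,4], [1,4,5], [1,5,7], [1,7,8], [2,5,6], [2,6,8], [3,4,6], [3,6,7], [4,6,8], [5,6,7]

giving chain groups C_0 ≅ Z^9, C_1 ≅ Z^27, C_2 ≅ Z^18.

Boundary ∂_1: C_1 → C_0 maps an edge to its endpoints' difference, ∂[p,q] = q − p. For instance
  ∂[3,6] = [6] − [3].
As a 9×27 matrix over Z this has rank 8, with invariant factors (1,1,1,1,1,1,1,1).

Boundary ∂_2: C_2 → C_1 maps a triangle to the signed sum of its edges. For instance
  ∂[2,6,8] = [6,8] − [2,8] + [2,6],
  ∂[4,6,8] = [6,8] − [4,8] + [4,6].
As a 27×18 matrix over Z this has rank 17, with invariant factors (1,1,1,1,1,1,1,1,1,1,1,1,1,1,1,1,1).

Computing H_k = (kernel of ∂_k) / (image of ∂_{k+1}):

  H_0: rank C_0 − rank ∂_1 = 9 − 8 = 1, and the invariant factors of ∂_1 are all 1, so H_0 ≅ Z.
  H_1: rank ker ∂_1 − rank ∂_2 = (27 − 8) − 17 = 2, and the invariant factors of ∂_2 are all 1, so H_1 ≅ Z^2.
  H_2: rank ker ∂_2 − rank ∂_3 = (18 − 17) − 0 = 1, and there is no ∂_3, so H_2 ≅ Z.

As a check, the Euler characteristic is 9 − 27 + 18 = 0, which agrees with 1 − 2 + 1 = 0.

Hence the Betti numbers are b_0 = 1, b_1 = 2, b_2 = 1.

b_0 = 1, b_1 = 2, b_2 = 1.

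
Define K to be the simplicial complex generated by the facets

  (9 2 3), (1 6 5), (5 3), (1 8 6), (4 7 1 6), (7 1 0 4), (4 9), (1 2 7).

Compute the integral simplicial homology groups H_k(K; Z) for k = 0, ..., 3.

H_0 ≅ Z,  H_1 ≅ Z^2,  H_2 = 0,  H_3 = 0.

Order the vertices as 0 < 1 < 2 < 3 < 4 < 5 < 6 < 7 < 8 < 9. Listing each simplex with vertices in this order, K has dimension 3 with simplices:

  0-simplices (10): [0], [1], [2], [3], [4], [5], [6], [7], [8], [9]
  1-simplices (20): [0,1], [0,4], [0,7], [1,2], [1,4], [1,5], [1,6], [1,7], [1,8], [2,3], [2,7], [2,9], [3,5], [3,9], [4,6], [4,7], [4,9], [5,6], [6,7], [6,8]
  2-simplices (11): [0,1,4], [0,1,7], [0,4,7], [1,2,7], [1,4,6], [1,4,7], [1,5,6], [1,6,7], [1,6,8], [2,3,9], [4,6,7]
  3-simplices (2): [0,1,4,7], [1,4,6,7]

giving chain groups C_0 ≅ Z^10, C_1 ≅ Z^20, C_2 ≅ Z^11, C_3 ≅ Z^2.

The boundary map ∂_1: C_1 → C_0 is given by ∂[p,q] = [q] − [p]. For instance
  ∂[2,9] = [9] − [2].
As a 10×20 matrix over Z this has rank 9, with invariant factors (1,1,1,1,1,1,1,1,1).

∂_2: C_2 → C_1 acts by ∂[p,q,r] = [q,r] − [p,r] + [p,q]. For instance
  ∂[1,4,7] = [4,7] − [1,7] + [1,4],
  ∂[4,6,7] = [6,7] − [4,7] + [4,6].
The resulting 20×11 matrix has rank 9, and its Smith normal form has invariant factors (1,1,1,1,1,1,1,1,1).

The boundary map ∂_3: C_3 → C_2 sends each 3-simplex σ to the alternating sum Σ_i (−1)^i (σ with its i-th vertex removed). For instance
  ∂[0,1,4,7] = [1,4,7] − [0,4,7] + [0,1,7] − [0,1,4],
  ∂[1,4,6,7] = [4,6,7] − [1,6,7] + [1,4,7] − [1,4,6].
As a 11×2 matrix over Z this has rank 2, with invariant factors (1,1).

Reading off H_k = ker ∂_k / im ∂_{k+1}:

  H_0: rank C_0 − rank ∂_1 = 10 − 9 = 1, and the invariant factors of ∂_1 are all 1, so H_0 = Z.
  H_1: rank ker ∂_1 − rank ∂_2 = (20 − 9) − 9 = 2, and the invariant factors of ∂_2 are all 1, so H_1 = Z^2.
  H_2: rank ker ∂_2 − rank ∂_3 = (11 − 9) − 2 = 0, and the invariant factors of ∂_3 are all 1, so H_2 = 0.
  H_3: rank ker ∂_3 − rank ∂_4 = (2 − 2) − 0 = 0, and there is no ∂_4, so H_3 = 0.

As a check, the Euler characteristic is 10 − 20 + 11 − 2 = -1, which agrees with 1 − 2 + 0 − 0 = -1.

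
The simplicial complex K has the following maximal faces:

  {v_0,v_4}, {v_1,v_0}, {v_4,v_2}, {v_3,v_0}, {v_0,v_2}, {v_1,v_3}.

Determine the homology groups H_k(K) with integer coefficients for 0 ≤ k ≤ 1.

H_0 = Z,  H_1 = Z^2.

Order the vertices as v_0 < v_1 < v_2 < v_3 < v_4. Listing each simplex with vertices in this order, K has dimension 1 with simplices:

  0-simplices (5): [v_0], [v_1], [v_2], [v_3], [v_4]
  1-simplices (6): [v_0,v_1], [v_0,v_2], [v_0,v_3], [v_0,v_4], [v_1,v_3], [v_2,v_4]

giving chain groups C_0 ≅ Z^5, C_1 ≅ Z^6.

∂_1: C_1 → C_0 sends each edge [p,q] (with p < q) to q − p.
The 5×6 boundary matrix has rank 4 and Smith normal form diag(1,1,1,1).

From H_k ≅ ker(∂_k) / im(∂_{k+1}) we obtain:

  H_0: rank C_0 − rank ∂_1 = 5 − 4 = 1, and the invariant factors of ∂_1 are all 1, so H_0 = Z.
  H_1: rank ker ∂_1 − rank ∂_2 = (6 − 4) − 0 = 2, and there is no ∂_2, so H_1 = Z^2.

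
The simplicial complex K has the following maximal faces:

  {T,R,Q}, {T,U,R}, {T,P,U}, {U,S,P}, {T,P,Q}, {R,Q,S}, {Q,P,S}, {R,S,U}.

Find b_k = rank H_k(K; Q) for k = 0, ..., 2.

Order the vertices as P < Q < R < S < T < U. Listing each simplex with vertices in this order, K has dimension 2 with simplices:

  0-simplices (6): P, Q, R, S, T, U
  1-simplices (12): PQ, PS, PT, PU, QR, QS, QT, RS, RT, RU, SU, TU
  2-simplices (8): PQS, PQT, PSU, PTU, QRS, QRT, RSU, RTU

so the chain groups are C_0 ≅ Z^6, C_1 ≅ Z^12, C_2 ≅ Z^8.

The boundary map ∂_1: C_1 → C_0 is given by ∂[p,q] = [q] − [p].
The 6×12 boundary matrix has rank 5 and Smith normal form diag(1,1,1,1,1).

∂_2: C_2 → C_1 acts by ∂[p,q,r] = [q,r] − [p,r] + [p,q]. For instance
  ∂RSU = SU − RU + RS,
  ∂RTU = TU − RU + RT.
The resulting 12×8 matrix has rank 7, and its Smith normal form has invariant factors (1,1,1,1,1,1,1).

Now H_k = ker ∂_k / im ∂_{k+1}, so:

  H_0: rank C_0 − rank ∂_1 = 6 − 5 = 1, and the invariant factors of ∂_1 are all 1, so H_0 ≅ Z.
  H_1: rank ker ∂_1 − rank ∂_2 = (12 − 5) − 7 = 0, and the invariant factors of ∂_2 are all 1, so H_1 ≅ 0.
  H_2: rank ker ∂_2 − rank ∂_3 = (8 − 7) − 0 = 1, and there is no ∂_3, so H_2 ≅ Z.

(K is a triangulation of the 2-sphere S^2.)

Hence the Betti numbers are b_0 = 1, b_1 = 0, b_2 = 1.

b_0 = 1, b_1 = 0, b_2 = 1.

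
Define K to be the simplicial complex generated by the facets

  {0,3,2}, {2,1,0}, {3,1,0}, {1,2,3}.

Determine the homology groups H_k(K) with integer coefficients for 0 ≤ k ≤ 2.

H_0 = Z,  H_1 = 0,  H_2 = Z.

Fix the vertex order 0 < 1 < 2 < 3 and write every simplex with vertices in increasing order. Then dim K = 2 and the simplices of K are:

  0-simplices (4): [0], [1], [2], [3]
  1-simplices (6): [0,1], [0,2], [0,3], [1,2], [1,3], [2,3]
  2-simplices (4): [0,1,2], [0,1,3], [0,2,3], [1,2,3]

so the chain groups are C_0 ≅ Z^4, C_1 ≅ Z^6, C_2 ≅ Z^4.

Boundary ∂_1: C_1 → C_0 sends each edge [p,q] (with p < q) to q − p. For instance
  ∂[1,2] = [2] − [1].
As a 4×6 matrix over Z this has rank 3, with invariant factors (1,1,1).

Boundary ∂_2: C_2 → C_1 acts by ∂[p,q,r] = [q,r] − [p,r] + [p,q]. For instance
  ∂[0,1,3] = [1,3] − [0,3] + [0,1],
  ∂[1,2,3] = [2,3] − [1,3] + [1,2].
As a 6×4 matrix over Z this has rank 3, with invariant factors (1,1,1).

Computing H_k = (kernel of ∂_k) / (image of ∂_{k+1}):

  H_0: rank C_0 − rank ∂_1 = 4 − 3 = 1, and the invariant factors of ∂_1 are all 1, so H_0 ≅ Z.
  H_1: rank ker ∂_1 − rank ∂_2 = (6 − 3) − 3 = 0, and the invariant factors of ∂_2 are all 1, so H_1 ≅ 0.
  H_2: rank ker ∂_2 − rank ∂_3 = (4 − 3) − 0 = 1, and there is no ∂_3, so H_2 ≅ Z.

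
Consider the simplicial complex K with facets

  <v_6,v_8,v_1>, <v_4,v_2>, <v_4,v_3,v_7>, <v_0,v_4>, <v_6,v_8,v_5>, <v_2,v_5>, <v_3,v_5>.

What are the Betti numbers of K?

Take the total order v_0 < v_1 < v_2 < v_3 < v_4 < v_5 < v_6 < v_7 < v_8 on the vertex set. Then K (dimension 2) consists of the simplices:

  0-simplices (9): [v_0], [v_1], [v_2], [v_3], [v_4], [v_5], [v_6], [v_7], [v_8]
  1-simplices (12): [v_0,v_4], [v_1,v_6], [v_1,v_8], [v_2,v_4], [v_2,v_5], [v_3,v_4], [v_3,v_5], [v_3,v_7], [v_4,v_7], [v_5,v_6], [v_5,v_8], [v_6,v_8]
  2-simplices (3): [v_1,v_6,v_8], [v_3,v_4,v_7], [v_5,v_6,v_8]

giving chain groups C_0 ≅ Z^9, C_1 ≅ Z^12, C_2 ≅ Z^3.

Boundary ∂_1: C_1 → C_0 is given by ∂[p,q] = [q] − [p]. For instance
  ∂[v_0,v_4] = [v_4] − [v_0].
As a 9×12 matrix over Z this has rank 8, with invariant factors (1,1,1,1,1,1,1,1).

∂_2: C_2 → C_1 sends each 2-simplex [p,q,r] to [q,r] − [p,r] + [p,q]. For instance
  ∂[v_3,v_4,v_7] = [v_4,v_7] − [v_3,v_7] + [v_3,v_4],
  ∂[v_5,v_6,v_8] = [v_6,v_8] − [v_5,v_8] + [v_5,v_6].
The resulting 12×3 matrix has rank 3, and its Smith normal form has invariant factors (1,1,1).

Reading off H_k = ker ∂_k / im ∂_{k+1}:

  H_0: rank C_0 − rank ∂_1 = 9 − 8 = 1, and the invariant factors of ∂_1 are all 1, so H_0 ≅ Z.
  H_1: rank ker ∂_1 − rank ∂_2 = (12 − 8) − 3 = 1, and the invariant factors of ∂_2 are all 1, so H_1 ≅ Z.
  H_2: rank ker ∂_2 − rank ∂_3 = (3 − 3) − 0 = 0, and there is no ∂_3, so H_2 ≅ 0.

Hence the Betti numbers are b_0 = 1, b_1 = 1, b_2 = 0.

b_0 = 1, b_1 = 1, b_2 = 0.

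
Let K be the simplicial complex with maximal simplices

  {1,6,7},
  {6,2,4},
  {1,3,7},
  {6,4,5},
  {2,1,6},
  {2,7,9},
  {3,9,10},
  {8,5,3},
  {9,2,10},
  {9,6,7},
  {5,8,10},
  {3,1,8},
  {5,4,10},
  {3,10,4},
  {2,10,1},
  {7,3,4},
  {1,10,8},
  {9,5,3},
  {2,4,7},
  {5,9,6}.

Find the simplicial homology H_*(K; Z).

We work with the vertex ordering 1 < 2 < 3 < 4 < 5 < 6 < 7 < 8 < 9 < 10. The simplices of K, each written with vertices in increasing order, are:

  0-simplices (10): [1], [2], [3], [4], [5], [6], [7], [8], [9], [10]
  1-simplices (30): (30 of them)
  2-simplices (20): (20 of them)

Hence C_0 ≅ Z^10, C_1 ≅ Z^30, C_2 ≅ Z^20.

The boundary map ∂_1: C_1 → C_0 sends each edge [p,q] (with p < q) to q − p.
This gives a 10×30 integer matrix of rank 9; reducing to Smith normal form yields diagonal entries (1,1,1,1,1,1,1,1,1).

Boundary ∂_2: C_2 → C_1 acts by ∂[p,q,r] = [q,r] − [p,r] + [p,q]. For instance
  ∂[3,5,9] = [5,9] − [3,9] + [3,5],
  ∂[3,5,8] = [5,8] − [3,8] + [3,5].
The resulting 30×20 matrix has rank 20, and its Smith normal form has invariant factors (1,1,1,1,1,1,1,1,1,1,1,1,1,1,1,1,1,1,1,2).

From H_k ≅ ker(∂_k) / im(∂_{k+1}) we obtain:

  H_0: rank C_0 − rank ∂_1 = 10 − 9 = 1, and the invariant factors of ∂_1 are all 1, so H_0 = Z.
  H_1: rank ker ∂_1 − rank ∂_2 = (30 − 9) − 20 = 1, and ∂_2 has invariant factor 2 > 1, so H_1 = Z ⊕ Z/2Z.
  H_2: rank ker ∂_2 − rank ∂_3 = (20 − 20) − 0 = 0, and there is no ∂_3, so H_2 = 0.

H_0 ≅ Z,  H_1 ≅ Z ⊕ Z/2Z,  H_2 = 0.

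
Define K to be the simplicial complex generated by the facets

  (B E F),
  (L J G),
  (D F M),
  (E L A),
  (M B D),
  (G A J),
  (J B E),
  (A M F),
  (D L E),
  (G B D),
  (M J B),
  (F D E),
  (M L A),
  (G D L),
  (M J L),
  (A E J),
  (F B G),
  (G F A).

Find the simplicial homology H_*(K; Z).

H_0 ≅ Z,  H_1 ≅ Z ⊕ Z/2Z,  H_2 = 0.

Fix the vertex order A < B < D < E < F < G < J < L < M and write every simplex with vertices in increasing order. Then dim K = 2 and the simplices of K are:

  0-simplices (9): A, B, D, E, F, G, J, L, M
  1-simplices (27): AE, AF, AG, AJ, AL, AM, BD, BE, BF, BG, BJ, BM, DE, DF, DG, DL, DM, EF, EJ, EL, FG, FM, GJ, GL, JL, JM, LM
  2-simplices (18): AEJ, AEL, AFG, AFM, AGJ, ALM, BDG, BDM, BEF, BEJ, BFG, BJM, DEF, DEL, DFM, DGL, GJL, JLM

giving chain groups C_0 ≅ Z^9, C_1 ≅ Z^27, C_2 ≅ Z^18.

Boundary ∂_1: C_1 → C_0 sends each edge [p,q] (with p < q) to q − p. For instance
  ∂BM = M − B.
The 9×27 boundary matrix has rank 8 and Smith normal form diag(1,1,1,1,1,1,1,1).

Boundary ∂_2: C_2 → C_1 sends each 2-simplex [p,q,r] to [q,r] − [p,r] + [p,q]. For instance
  ∂AEL = EL − AL + AE,
  ∂BEF = EF − BF + BE.
The resulting 27×18 matrix has rank 18, and its Smith normal form has invariant factors (1,1,1,1,1,1,1,1,1,1,1,1,1,1,1,1,1,2).

Now H_k = ker ∂_k / im ∂_{k+1}, so:

  H_0: rank C_0 − rank ∂_1 = 9 − 8 = 1, and the invariant factors of ∂_1 are all 1, so H_0 ≅ Z.
  H_1: rank ker ∂_1 − rank ∂_2 = (27 − 8) − 18 = 1, and ∂_2 has invariant factor 2 > 1, so H_1 ≅ Z ⊕ Z/2Z.
  H_2: rank ker ∂_2 − rank ∂_3 = (18 − 18) − 0 = 0, and there is no ∂_3, so H_2 ≅ 0.

(K is a triangulation of the Klein bottle.)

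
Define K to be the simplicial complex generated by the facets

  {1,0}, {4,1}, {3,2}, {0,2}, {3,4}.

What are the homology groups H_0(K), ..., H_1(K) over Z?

H_0 ≅ Z,  H_1 ≅ Z.

Take the total order 0 < 1 < 2 < 3 < 4 on the vertex set. Then K (dimension 1) consists of the simplices:

  0-simplices (5): [0], [1], [2], [3], [4]
  1-simplices (5): [0,1], [0,2], [1,4], [2,3], [3,4]

so the chain groups are C_0 ≅ Z^5, C_1 ≅ Z^5.

Boundary ∂_1: C_1 → C_0 is given by ∂[p,q] = [q] − [p].
The 5×5 boundary matrix has rank 4 and Smith normal form diag(1,1,1,1).

Computing H_k = (kernel of ∂_k) / (image of ∂_{k+1}):

  H_0: rank C_0 − rank ∂_1 = 5 − 4 = 1, and the invariant factors of ∂_1 are all 1, so H_0 = Z.
  H_1: rank ker ∂_1 − rank ∂_2 = (5 − 4) − 0 = 1, and there is no ∂_2, so H_1 = Z.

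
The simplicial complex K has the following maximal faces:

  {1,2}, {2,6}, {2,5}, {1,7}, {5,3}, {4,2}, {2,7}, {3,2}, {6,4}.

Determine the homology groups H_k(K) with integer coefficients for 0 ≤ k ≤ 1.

Take the total order 1 < 2 < 3 < 4 < 5 < 6 < 7 on the vertex set. Then K (dimension 1) consists of the simplices:

  0-simplices (7): [1], [2], [3], [4], [5], [6], [7]
  1-simplices (9): [1,2], [1,7], [2,3], [2,4], [2,5], [2,6], [2,7], [3,5], [4,6]

Hence C_0 ≅ Z^7, C_1 ≅ Z^9.

The boundary map ∂_1: C_1 → C_0 maps an edge to its endpoints' difference, ∂[p,q] = q − p. For instance
  ∂[1,7] = [7] − [1].
As a 7×9 matrix over Z this has rank 6, with invariant factors (1,1,1,1,1,1).

From H_k ≅ ker(∂_k) / im(∂_{k+1}) we obtain:

  H_0: rank C_0 − rank ∂_1 = 7 − 6 = 1, and the invariant factors of ∂_1 are all 1, so H_0 = Z.
  H_1: rank ker ∂_1 − rank ∂_2 = (9 − 6) − 0 = 3, and there is no ∂_2, so H_1 = Z^3.

(K is a triangulation of a wedge of 3 circles.)

H_0 = Z,  H_1 = Z^3.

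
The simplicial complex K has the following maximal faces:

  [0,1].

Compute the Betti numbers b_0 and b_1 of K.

Order the vertices as 0 < 1. Listing each simplex with vertices in this order, K has dimension 1 with simplices:

  0-simplices (2): [0], [1]
  1-simplices (1): [0,1]

giving chain groups C_0 ≅ Z^2, C_1 ≅ Z^1.

The boundary map ∂_1: C_1 → C_0 is given by ∂[p,q] = [q] − [p]. For instance
  ∂[0,1] = [1] − [0].
As a 2×1 matrix over Z this has rank 1, with invariant factors (1).

Computing H_k = (kernel of ∂_k) / (image of ∂_{k+1}):

  H_0: rank C_0 − rank ∂_1 = 2 − 1 = 1, and the invariant factors of ∂_1 are all 1, so H_0 ≅ Z.
  H_1: rank ker ∂_1 − rank ∂_2 = (1 − 1) − 0 = 0, and there is no ∂_2, so H_1 ≅ 0.

(K is a triangulation of the 1-simplex.)

Hence the Betti numbers are b_0 = 1, b_1 = 0.

b_0 = 1, b_1 = 0.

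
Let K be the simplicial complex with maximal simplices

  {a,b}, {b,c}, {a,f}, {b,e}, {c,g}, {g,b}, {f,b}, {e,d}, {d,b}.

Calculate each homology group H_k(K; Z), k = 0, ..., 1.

H_0 ≅ Z,  H_1 ≅ Z^3.

Fix the vertex order a < b < c < d < e < f < g and write every simplex with vertices in increasing order. Then dim K = 1 and the simplices of K are:

  0-simplices (7): a, b, c, d, e, f, g
  1-simplices (9): ab, af, bc, bd, be, bf, bg, cg, de

so the chain groups are C_0 ≅ Z^7, C_1 ≅ Z^9.

Boundary ∂_1: C_1 → C_0 is given by ∂[p,q] = [q] − [p]. For instance
  ∂bf = f − b.
As a 7×9 matrix over Z this has rank 6, with invariant factors (1,1,1,1,1,1).

Reading off H_k = ker ∂_k / im ∂_{k+1}:

  H_0: rank C_0 − rank ∂_1 = 7 − 6 = 1, and the invariant factors of ∂_1 are all 1, so H_0 ≅ Z.
  H_1: rank ker ∂_1 − rank ∂_2 = (9 − 6) − 0 = 3, and there is no ∂_2, so H_1 ≅ Z^3.

As a check, the Euler characteristic is 7 − 9 = -2, which agrees with 1 − 3 = -2.
(K is a triangulation of a wedge of 3 circles.)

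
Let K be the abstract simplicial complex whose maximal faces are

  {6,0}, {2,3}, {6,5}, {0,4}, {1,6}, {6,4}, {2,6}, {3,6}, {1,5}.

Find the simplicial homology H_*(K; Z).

Take the total order 0 < 1 < 2 < 3 < 4 < 5 < 6 on the vertex set. Then K (dimension 1) consists of the simplices:

  0-simplices (7): [0], [1], [2], [3], [4], [5], [6]
  1-simplices (9): [0,4], [0,6], [1,5], [1,6], [2,3], [2,6], [3,6], [4,6], [5,6]

Hence C_0 ≅ Z^7, C_1 ≅ Z^9.

∂_1: C_1 → C_0 maps an edge to its endpoints' difference, ∂[p,q] = q − p.
This gives a 7×9 integer matrix of rank 6; reducing to Smith normal form yields diagonal entries (1,1,1,1,1,1).

Reading off H_k = ker ∂_k / im ∂_{k+1}:

  H_0: rank C_0 − rank ∂_1 = 7 − 6 = 1, and the invariant factors of ∂_1 are all 1, so H_0 = Z.
  H_1: rank ker ∂_1 − rank ∂_2 = (9 − 6) − 0 = 3, and there is no ∂_2, so H_1 = Z^3.

As a check, the Euler characteristic is 7 − 9 = -2, which agrees with 1 − 3 = -2.
(K is a triangulation of a wedge of 3 circles.)

H_0 = Z,  H_1 = Z^3.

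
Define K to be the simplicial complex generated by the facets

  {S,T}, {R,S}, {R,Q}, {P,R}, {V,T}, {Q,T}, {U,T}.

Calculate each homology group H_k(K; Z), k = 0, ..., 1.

Fix the vertex order P < Q < R < S < T < U < V and write every simplex with vertices in increasing order. Then dim K = 1 and the simplices of K are:

  0-simplices (7): P, Q, R, S, T, U, V
  1-simplices (7): PR, QR, QT, RS, ST, TU, TV

giving chain groups C_0 ≅ Z^7, C_1 ≅ Z^7.

Boundary ∂_1: C_1 → C_0 is given by ∂[p,q] = [q] − [p]. For instance
  ∂RS = S − R.
The 7×7 boundary matrix has rank 6 and Smith normal form diag(1,1,1,1,1,1).

Now H_k = ker ∂_k / im ∂_{k+1}, so:

  H_0: rank C_0 − rank ∂_1 = 7 − 6 = 1, and the invariant factors of ∂_1 are all 1, so H_0 = Z.
  H_1: rank ker ∂_1 − rank ∂_2 = (7 − 6) − 0 = 1, and there is no ∂_2, so H_1 = Z.

As a check, the Euler characteristic is 7 − 7 = 0, which agrees with 1 − 1 = 0.

H_0 ≅ Z,  H_1 ≅ Z.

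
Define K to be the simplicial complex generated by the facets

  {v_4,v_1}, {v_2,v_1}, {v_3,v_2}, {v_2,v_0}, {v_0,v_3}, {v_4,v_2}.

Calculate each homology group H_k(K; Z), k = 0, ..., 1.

H_0 = Z,  H_1 = Z^2.

K has 5 vertices, 6 edges.
rank ∂_0 = 0, rank ∂_1 = 4 ⇒ b_0 = 5 − 0 − 4 = 1; all invariant factors of ∂_1 are 1 so no torsion. So H_0 ≅ Z.
rank ∂_1 = 4, rank ∂_2 = 0 ⇒ b_1 = 6 − 4 − 0 = 2. So H_1 ≅ Z^2.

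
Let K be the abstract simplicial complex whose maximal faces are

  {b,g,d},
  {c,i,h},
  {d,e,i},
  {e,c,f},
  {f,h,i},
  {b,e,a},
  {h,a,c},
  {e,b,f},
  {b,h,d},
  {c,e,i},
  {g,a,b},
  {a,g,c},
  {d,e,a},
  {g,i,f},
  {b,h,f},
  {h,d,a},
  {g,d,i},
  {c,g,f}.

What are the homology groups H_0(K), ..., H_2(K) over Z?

H_0 = Z,  H_1 = Z ⊕ Z/2,  H_2 = 0.

Fix the vertex order a < b < c < d < e < f < g < h < i and write every simplex with vertices in increasing order. Then dim K = 2 and the simplices of K are:

  0-simplices (9): a, b, c, d, e, f, g, h, i
  1-simplices (27): ab, ac, ad, ae, ag, ah, bd, be, bf, bg, bh, ce, cf, cg, ch, ci, de, dg, dh, di, ef, ei, fg, fh, fi, gi, hi
  2-simplices (18): abe, abg, acg, ach, ade, adh, bdg, bdh, bef, bfh, cef, cei, cfg, chi, dei, dgi, fgi, fhi

Hence C_0 ≅ Z^9, C_1 ≅ Z^27, C_2 ≅ Z^18.

∂_1: C_1 → C_0 is given by ∂[p,q] = [q] − [p]. For instance
  ∂ce = e − c.
The 9×27 boundary matrix has rank 8 and Smith normal form diag(1,1,1,1,1,1,1,1).

∂_2: C_2 → C_1 maps a triangle to the signed sum of its edges. For instance
  ∂ach = ch − ah + ac,
  ∂cfg = fg − cg + cf.
The resulting 27×18 matrix has rank 18, and its Smith normal form has invariant factors (1,1,1,1,1,1,1,1,1,1,1,1,1,1,1,1,1,2).

Reading off H_k = ker ∂_k / im ∂_{k+1}:

  H_0: rank C_0 − rank ∂_1 = 9 − 8 = 1, and the invariant factors of ∂_1 are all 1, so H_0 ≅ Z.
  H_1: rank ker ∂_1 − rank ∂_2 = (27 − 8) − 18 = 1, and ∂_2 has invariant factor 2 > 1, so H_1 ≅ Z ⊕ Z/2.
  H_2: rank ker ∂_2 − rank ∂_3 = (18 − 18) − 0 = 0, and there is no ∂_3, so H_2 ≅ 0.

As a check, the Euler characteristic is 9 − 27 + 18 = 0, which agrees with 1 − 1 + 0 = 0.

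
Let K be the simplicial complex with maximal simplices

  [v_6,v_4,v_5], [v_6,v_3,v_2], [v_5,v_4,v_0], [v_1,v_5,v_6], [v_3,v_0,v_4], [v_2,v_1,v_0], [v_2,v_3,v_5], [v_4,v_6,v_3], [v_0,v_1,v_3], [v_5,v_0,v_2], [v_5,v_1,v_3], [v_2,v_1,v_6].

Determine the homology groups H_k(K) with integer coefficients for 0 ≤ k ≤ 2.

K has 7 vertices, 18 edges, 12 triangles.
rank ∂_0 = 0, rank ∂_1 = 6 ⇒ b_0 = 7 − 0 − 6 = 1; all invariant factors of ∂_1 are 1 so no torsion. So H_0 = Z.
rank ∂_1 = 6, rank ∂_2 = 12 ⇒ b_1 = 18 − 6 − 12 = 0; ∂_2 has invariant factor(s) [2] giving torsion. So H_1 = Z/2Z.
rank ∂_2 = 12, rank ∂_3 = 0 ⇒ b_2 = 12 − 12 − 0 = 0. So H_2 = 0.

H_0 ≅ Z,  H_1 ≅ Z/2Z,  H_2 = 0.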